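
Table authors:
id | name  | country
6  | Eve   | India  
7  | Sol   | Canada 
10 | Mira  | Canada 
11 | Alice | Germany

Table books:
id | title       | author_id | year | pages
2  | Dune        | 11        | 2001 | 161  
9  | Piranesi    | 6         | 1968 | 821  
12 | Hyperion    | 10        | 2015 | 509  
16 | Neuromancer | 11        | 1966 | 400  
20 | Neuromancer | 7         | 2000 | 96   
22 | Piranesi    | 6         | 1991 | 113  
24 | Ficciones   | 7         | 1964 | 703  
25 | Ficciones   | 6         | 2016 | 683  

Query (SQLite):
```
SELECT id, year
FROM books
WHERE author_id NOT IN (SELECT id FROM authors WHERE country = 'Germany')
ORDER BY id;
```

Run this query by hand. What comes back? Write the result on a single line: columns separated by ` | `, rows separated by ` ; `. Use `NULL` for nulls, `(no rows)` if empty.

9 | 1968 ; 12 | 2015 ; 20 | 2000 ; 22 | 1991 ; 24 | 1964 ; 25 | 2016

Inner query: authors.id where country = 'Germany'.
Outer: keep books rows whose author_id is not in that set.
Inner query → {11}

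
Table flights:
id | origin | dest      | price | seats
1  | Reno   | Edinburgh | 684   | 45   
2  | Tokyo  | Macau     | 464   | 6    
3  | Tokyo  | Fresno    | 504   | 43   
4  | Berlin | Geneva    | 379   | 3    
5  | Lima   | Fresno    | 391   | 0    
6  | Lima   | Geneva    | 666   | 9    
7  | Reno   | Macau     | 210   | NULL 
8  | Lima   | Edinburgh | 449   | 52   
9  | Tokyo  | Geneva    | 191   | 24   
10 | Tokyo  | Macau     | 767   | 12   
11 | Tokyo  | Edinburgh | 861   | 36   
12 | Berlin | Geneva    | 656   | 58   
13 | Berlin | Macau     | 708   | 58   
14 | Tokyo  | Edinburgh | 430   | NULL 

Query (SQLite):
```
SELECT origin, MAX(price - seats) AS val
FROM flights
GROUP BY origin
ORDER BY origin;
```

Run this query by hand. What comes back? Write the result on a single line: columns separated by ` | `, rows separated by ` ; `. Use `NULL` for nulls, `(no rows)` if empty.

For each row compute price - seats.
Group by origin; take MAX of the expression per group.
  Berlin: ids {4, 12, 13} → MAX(price - seats)=650
  Lima: ids {5, 6, 8} → MAX(price - seats)=657
  Reno: ids {1, 7} → MAX(price - seats)=639
  Tokyo: ids {2, 3, 9, 10, 11, 14} → MAX(price - seats)=825

Berlin | 650 ; Lima | 657 ; Reno | 639 ; Tokyo | 825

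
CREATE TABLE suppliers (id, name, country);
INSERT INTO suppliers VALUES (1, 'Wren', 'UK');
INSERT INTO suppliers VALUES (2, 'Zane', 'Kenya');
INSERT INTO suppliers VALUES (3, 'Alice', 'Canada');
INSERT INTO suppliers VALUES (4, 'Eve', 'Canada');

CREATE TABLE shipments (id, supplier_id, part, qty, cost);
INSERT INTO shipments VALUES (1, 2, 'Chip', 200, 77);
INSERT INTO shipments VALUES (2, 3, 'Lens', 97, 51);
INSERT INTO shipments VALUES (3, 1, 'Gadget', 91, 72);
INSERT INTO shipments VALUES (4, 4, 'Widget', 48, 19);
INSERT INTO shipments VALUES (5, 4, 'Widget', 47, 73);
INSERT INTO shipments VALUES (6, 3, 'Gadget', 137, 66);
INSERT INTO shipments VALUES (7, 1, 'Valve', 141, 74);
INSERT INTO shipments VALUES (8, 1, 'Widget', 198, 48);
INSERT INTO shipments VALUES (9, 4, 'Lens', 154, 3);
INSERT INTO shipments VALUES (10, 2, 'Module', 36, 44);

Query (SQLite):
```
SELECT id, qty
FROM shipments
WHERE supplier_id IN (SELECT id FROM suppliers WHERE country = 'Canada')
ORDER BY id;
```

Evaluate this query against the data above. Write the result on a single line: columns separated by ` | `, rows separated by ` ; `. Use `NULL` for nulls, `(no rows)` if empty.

Inner query: suppliers.id where country = 'Canada'.
Outer: keep shipments rows whose supplier_id is in that set.
Inner query → {3, 4}

2 | 97 ; 4 | 48 ; 5 | 47 ; 6 | 137 ; 9 | 154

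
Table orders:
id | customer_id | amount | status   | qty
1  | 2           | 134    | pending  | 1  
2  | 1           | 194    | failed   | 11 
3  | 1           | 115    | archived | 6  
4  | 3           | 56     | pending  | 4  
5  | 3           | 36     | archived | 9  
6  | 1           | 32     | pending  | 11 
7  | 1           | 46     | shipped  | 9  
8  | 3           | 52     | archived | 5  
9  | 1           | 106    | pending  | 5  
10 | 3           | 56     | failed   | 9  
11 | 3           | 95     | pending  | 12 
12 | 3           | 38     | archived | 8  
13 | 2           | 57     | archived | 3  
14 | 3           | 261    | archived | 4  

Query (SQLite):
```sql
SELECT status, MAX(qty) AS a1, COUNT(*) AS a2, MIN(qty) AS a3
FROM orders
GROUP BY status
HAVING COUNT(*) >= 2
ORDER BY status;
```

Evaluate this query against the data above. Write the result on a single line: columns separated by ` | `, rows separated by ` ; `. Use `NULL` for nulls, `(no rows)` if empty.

archived | 9 | 6 | 3 ; failed | 11 | 2 | 9 ; pending | 12 | 5 | 1

Group orders by status.
Per group compute: MAX(qty), COUNT(*), MIN(qty).
HAVING: drop groups with fewer than 2 rows.
  archived: ids {3, 5, 8, 12, 13, 14} → MAX(qty)=9, COUNT(*)=6, MIN(qty)=3
  failed: ids {2, 10} → MAX(qty)=11, COUNT(*)=2, MIN(qty)=9
  pending: ids {1, 4, 6, 9, 11} → MAX(qty)=12, COUNT(*)=5, MIN(qty)=1
  shipped: ids {7} → MAX(qty)=9, COUNT(*)=1, MIN(qty)=9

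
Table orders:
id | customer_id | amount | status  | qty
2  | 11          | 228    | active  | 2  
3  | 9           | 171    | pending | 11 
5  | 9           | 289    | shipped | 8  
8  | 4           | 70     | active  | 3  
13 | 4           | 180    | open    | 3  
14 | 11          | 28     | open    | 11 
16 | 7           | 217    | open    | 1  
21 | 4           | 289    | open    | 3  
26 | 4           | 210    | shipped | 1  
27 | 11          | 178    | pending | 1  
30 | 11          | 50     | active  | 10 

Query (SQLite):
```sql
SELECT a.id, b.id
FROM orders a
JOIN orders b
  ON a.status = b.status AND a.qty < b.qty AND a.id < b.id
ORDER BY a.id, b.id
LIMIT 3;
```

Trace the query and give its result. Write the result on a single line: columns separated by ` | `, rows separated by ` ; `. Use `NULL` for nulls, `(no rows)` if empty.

2 | 8 ; 2 | 30 ; 8 | 30

Pairs (a,b) with same status, a.qty < b.qty, a.id < b.id.
status groups: active:{2,8,30} open:{13,14,16,21} pending:{3,27} shipped:{5,26}
Ordered by (a.id, b.id); first 3.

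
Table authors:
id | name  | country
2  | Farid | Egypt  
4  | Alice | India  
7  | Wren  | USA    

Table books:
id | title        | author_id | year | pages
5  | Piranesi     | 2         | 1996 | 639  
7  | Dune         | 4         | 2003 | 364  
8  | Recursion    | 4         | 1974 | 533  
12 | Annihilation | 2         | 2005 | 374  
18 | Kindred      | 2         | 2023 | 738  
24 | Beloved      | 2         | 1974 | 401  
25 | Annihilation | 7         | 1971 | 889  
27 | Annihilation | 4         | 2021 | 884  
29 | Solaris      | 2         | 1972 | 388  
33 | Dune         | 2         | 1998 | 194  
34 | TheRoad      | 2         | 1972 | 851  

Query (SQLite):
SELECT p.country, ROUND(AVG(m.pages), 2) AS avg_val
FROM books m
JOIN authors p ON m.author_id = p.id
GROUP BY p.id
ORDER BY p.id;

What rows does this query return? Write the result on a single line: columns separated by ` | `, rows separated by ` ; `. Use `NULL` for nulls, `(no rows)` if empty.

Egypt | 512.14 ; India | 593.67 ; USA | 889

Join each books row to its authors via author_id.
Group joined rows by authors.id; compute ROUND(AVG(m.pages), 2) per group.
  2: ids {5, 12, 18, 24, 29, 33, 34} → ROUND(AVG(m.pages), 2)=512.14
  4: ids {7, 8, 27} → ROUND(AVG(m.pages), 2)=593.67
  7: ids {25} → ROUND(AVG(m.pages), 2)=889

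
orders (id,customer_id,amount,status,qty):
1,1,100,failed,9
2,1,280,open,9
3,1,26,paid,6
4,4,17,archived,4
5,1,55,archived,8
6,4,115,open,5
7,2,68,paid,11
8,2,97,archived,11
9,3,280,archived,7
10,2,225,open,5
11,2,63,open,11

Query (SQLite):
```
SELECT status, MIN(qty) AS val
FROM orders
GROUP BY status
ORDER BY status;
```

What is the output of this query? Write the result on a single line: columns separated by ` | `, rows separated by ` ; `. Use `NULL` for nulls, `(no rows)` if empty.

Partition orders by status; compute MIN(qty) within each group.
  archived: ids {4, 5, 8, 9} → MIN(qty)=4
  failed: ids {1} → MIN(qty)=9
  open: ids {2, 6, 10, 11} → MIN(qty)=5
  paid: ids {3, 7} → MIN(qty)=6

archived | 4 ; failed | 9 ; open | 5 ; paid | 6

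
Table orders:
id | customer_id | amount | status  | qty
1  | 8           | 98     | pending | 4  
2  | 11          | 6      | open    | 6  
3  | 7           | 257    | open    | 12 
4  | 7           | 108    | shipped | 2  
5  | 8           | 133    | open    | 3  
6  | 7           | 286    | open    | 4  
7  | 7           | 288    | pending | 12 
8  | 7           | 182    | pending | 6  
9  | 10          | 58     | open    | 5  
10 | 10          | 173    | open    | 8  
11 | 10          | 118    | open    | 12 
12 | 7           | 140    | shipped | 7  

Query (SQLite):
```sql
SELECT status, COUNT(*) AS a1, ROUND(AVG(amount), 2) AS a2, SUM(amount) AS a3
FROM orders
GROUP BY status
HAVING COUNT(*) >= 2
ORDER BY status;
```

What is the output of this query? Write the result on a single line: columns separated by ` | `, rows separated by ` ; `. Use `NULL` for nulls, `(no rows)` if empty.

open | 7 | 147.29 | 1031 ; pending | 3 | 189.33 | 568 ; shipped | 2 | 124 | 248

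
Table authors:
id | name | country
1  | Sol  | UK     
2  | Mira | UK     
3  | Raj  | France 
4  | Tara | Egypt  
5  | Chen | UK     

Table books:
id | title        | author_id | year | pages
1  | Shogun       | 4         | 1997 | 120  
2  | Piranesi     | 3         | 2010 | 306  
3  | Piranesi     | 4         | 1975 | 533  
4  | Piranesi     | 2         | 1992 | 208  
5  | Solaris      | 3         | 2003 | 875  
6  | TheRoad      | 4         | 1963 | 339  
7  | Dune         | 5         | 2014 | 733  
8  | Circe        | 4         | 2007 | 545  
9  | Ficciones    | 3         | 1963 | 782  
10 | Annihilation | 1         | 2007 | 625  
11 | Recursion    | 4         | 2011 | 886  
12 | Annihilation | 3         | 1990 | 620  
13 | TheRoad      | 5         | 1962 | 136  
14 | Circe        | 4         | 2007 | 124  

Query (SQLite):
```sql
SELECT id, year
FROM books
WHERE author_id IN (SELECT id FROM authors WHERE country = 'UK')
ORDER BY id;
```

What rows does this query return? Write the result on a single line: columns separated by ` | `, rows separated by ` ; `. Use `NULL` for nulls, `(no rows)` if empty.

4 | 1992 ; 7 | 2014 ; 10 | 2007 ; 13 | 1962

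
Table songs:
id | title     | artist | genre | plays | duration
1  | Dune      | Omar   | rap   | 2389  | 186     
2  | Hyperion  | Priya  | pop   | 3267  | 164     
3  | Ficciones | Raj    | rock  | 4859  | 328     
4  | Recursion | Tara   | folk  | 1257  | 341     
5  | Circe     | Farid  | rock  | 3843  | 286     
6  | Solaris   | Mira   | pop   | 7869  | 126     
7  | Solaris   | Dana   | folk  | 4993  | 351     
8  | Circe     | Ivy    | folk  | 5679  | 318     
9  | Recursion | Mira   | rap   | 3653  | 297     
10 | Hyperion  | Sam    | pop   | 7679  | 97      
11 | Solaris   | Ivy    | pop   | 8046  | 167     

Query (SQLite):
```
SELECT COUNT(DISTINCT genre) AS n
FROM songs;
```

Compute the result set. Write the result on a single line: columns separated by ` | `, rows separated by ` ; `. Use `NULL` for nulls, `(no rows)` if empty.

Count distinct non-NULL genre values.

4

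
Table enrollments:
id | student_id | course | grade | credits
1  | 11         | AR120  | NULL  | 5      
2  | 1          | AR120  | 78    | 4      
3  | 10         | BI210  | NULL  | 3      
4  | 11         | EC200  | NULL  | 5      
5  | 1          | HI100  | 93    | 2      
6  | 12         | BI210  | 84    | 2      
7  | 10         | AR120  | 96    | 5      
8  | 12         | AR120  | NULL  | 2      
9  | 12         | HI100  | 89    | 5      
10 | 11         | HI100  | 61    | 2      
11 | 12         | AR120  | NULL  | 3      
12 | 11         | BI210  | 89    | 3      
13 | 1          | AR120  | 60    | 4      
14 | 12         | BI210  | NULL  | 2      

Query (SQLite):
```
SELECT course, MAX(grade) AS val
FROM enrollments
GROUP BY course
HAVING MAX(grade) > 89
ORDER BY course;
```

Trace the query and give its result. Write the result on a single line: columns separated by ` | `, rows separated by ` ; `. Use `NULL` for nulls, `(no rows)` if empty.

AR120 | 96 ; HI100 | 93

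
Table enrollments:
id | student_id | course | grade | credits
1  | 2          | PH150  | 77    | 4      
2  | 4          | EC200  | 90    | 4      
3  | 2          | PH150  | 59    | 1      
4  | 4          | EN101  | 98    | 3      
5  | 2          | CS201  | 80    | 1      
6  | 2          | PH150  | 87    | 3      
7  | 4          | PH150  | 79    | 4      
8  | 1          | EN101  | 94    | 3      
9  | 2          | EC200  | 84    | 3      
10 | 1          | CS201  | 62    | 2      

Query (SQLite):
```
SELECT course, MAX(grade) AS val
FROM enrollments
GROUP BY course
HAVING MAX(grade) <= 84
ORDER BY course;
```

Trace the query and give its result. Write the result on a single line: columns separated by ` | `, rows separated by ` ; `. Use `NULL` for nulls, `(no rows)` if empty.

CS201 | 80

Partition enrollments by course; compute MAX(grade) within each group.
HAVING: keep groups where MAX(grade) <= 84.
  CS201: ids {5, 10} → MAX(grade)=80
  EC200: ids {2, 9} → MAX(grade)=90
  EN101: ids {4, 8} → MAX(grade)=98
  PH150: ids {1, 3, 6, 7} → MAX(grade)=87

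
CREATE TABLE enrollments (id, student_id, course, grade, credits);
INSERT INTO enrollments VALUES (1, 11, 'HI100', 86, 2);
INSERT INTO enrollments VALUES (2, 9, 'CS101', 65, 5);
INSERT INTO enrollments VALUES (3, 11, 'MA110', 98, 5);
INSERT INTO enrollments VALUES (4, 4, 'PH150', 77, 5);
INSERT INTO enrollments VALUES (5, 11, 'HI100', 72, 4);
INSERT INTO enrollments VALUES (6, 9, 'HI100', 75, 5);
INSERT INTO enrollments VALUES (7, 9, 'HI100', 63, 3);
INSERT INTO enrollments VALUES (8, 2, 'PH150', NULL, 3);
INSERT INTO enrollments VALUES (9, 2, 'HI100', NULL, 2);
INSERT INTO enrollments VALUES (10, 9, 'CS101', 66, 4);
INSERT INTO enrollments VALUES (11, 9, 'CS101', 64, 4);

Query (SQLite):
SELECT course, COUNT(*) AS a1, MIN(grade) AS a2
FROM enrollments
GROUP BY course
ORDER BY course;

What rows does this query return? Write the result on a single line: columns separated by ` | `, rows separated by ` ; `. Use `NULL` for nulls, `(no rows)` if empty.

CS101 | 3 | 64 ; HI100 | 5 | 63 ; MA110 | 1 | 98 ; PH150 | 2 | 77

Group enrollments by course.
Per group compute: COUNT(*), MIN(grade).
  CS101: ids {2, 10, 11} → COUNT(*)=3, MIN(grade)=64
  HI100: ids {1, 5, 6, 7, 9} → COUNT(*)=5, MIN(grade)=63
  MA110: ids {3} → COUNT(*)=1, MIN(grade)=98
  PH150: ids {4, 8} → COUNT(*)=2, MIN(grade)=77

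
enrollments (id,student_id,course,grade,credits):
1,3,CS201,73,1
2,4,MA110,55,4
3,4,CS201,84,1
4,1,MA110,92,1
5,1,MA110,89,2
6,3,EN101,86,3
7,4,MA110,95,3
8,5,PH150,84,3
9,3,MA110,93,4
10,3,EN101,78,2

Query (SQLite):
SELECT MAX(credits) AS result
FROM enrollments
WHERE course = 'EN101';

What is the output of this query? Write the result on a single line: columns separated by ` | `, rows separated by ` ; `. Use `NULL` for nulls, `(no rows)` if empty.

3

Rows where course='EN101' → credits values: [3, 2].
MAX of non-NULL values = 3.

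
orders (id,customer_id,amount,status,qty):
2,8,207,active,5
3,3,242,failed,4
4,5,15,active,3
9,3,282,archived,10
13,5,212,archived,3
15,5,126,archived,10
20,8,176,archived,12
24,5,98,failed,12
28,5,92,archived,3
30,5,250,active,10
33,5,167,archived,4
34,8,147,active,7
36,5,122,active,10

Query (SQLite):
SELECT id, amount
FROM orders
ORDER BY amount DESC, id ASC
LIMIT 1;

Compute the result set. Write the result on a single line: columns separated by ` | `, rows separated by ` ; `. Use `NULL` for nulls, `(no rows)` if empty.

Sort by amount desc, tiebreak id asc: (282, id=9), (250, id=30), (242, id=3), (212, id=13) …. Take first 1.

9 | 282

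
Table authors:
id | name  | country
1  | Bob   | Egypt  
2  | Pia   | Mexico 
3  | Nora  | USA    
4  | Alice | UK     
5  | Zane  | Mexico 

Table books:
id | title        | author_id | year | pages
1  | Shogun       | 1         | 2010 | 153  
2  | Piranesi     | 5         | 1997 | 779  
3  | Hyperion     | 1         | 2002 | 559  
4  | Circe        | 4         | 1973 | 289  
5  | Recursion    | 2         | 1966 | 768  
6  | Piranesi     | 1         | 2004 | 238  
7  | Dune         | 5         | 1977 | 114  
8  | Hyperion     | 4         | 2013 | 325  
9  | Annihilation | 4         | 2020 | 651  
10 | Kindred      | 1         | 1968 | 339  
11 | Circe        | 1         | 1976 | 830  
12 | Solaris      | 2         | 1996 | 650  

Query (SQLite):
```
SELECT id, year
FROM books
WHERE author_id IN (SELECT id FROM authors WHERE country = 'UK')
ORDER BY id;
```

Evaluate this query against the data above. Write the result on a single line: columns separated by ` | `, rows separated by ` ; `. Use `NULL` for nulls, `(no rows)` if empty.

4 | 1973 ; 8 | 2013 ; 9 | 2020

Inner query: authors.id where country = 'UK'.
Outer: keep books rows whose author_id is in that set.
Inner query → {4}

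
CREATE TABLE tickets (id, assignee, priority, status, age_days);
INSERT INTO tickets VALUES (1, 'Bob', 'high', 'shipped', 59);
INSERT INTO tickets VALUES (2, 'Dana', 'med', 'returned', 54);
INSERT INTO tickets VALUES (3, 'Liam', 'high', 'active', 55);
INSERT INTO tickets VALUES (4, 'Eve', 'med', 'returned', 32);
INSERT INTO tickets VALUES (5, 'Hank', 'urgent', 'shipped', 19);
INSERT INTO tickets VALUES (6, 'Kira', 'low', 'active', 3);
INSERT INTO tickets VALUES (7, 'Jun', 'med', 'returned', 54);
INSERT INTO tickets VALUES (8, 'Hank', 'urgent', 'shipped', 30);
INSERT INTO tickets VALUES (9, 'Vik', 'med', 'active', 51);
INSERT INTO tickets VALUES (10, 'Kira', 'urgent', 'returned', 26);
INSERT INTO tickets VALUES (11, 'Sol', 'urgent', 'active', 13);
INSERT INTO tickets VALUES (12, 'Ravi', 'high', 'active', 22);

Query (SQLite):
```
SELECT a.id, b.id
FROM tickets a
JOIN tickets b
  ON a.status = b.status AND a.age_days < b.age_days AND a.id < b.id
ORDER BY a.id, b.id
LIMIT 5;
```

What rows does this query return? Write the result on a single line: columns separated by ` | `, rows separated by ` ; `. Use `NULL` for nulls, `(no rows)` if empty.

Pairs (a,b) with same status, a.age_days < b.age_days, a.id < b.id.
status groups: active:{3,6,9,11,12} returned:{2,4,7,10} shipped:{1,5,8}
Ordered by (a.id, b.id); first 5.

4 | 7 ; 5 | 8 ; 6 | 9 ; 6 | 11 ; 6 | 12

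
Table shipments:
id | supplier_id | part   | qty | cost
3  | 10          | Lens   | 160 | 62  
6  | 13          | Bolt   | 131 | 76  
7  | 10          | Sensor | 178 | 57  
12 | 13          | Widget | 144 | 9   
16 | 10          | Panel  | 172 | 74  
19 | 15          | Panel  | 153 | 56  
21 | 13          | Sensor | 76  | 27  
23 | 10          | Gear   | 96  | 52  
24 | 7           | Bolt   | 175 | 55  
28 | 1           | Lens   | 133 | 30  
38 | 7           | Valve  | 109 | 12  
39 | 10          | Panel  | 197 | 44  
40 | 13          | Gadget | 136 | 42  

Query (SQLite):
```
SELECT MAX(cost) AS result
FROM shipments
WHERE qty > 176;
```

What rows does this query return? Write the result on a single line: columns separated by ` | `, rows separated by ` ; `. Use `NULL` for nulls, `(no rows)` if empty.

57

Rows where qty > 176 → cost values: [57, 44].
MAX of non-NULL values = 57.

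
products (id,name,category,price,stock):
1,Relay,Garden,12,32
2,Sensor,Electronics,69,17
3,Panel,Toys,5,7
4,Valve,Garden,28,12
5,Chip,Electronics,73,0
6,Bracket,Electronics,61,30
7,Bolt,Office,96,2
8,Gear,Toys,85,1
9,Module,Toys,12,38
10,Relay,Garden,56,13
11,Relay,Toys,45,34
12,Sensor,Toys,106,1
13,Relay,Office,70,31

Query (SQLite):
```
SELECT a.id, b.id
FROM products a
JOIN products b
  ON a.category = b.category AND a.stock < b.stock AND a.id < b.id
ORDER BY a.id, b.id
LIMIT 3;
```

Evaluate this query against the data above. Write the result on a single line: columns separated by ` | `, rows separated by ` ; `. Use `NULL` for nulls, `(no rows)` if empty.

2 | 6 ; 3 | 9 ; 3 | 11

Pairs (a,b) with same category, a.stock < b.stock, a.id < b.id.
category groups: Electronics:{2,5,6} Garden:{1,4,10} Office:{7,13} Toys:{3,8,9,11,12}
Ordered by (a.id, b.id); first 3.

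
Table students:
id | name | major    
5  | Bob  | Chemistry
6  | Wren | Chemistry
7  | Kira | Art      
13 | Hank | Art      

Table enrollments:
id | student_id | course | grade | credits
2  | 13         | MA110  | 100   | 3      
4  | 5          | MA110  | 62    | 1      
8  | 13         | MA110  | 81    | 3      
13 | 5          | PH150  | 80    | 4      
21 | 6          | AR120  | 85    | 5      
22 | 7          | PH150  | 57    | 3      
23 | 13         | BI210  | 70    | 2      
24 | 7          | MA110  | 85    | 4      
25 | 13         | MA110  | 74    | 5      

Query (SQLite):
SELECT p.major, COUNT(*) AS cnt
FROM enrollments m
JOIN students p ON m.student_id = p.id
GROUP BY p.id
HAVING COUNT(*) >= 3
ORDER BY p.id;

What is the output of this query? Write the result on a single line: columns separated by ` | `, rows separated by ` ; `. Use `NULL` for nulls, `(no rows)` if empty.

Join each enrollments row to its students via student_id.
Group joined rows by students.id; compute COUNT(*) per group.
HAVING: keep groups with count ≥ 3.
  5: ids {4, 13} → COUNT(*)=2
  6: ids {21} → COUNT(*)=1
  7: ids {22, 24} → COUNT(*)=2
  13: ids {2, 8, 23, 25} → COUNT(*)=4

Art | 4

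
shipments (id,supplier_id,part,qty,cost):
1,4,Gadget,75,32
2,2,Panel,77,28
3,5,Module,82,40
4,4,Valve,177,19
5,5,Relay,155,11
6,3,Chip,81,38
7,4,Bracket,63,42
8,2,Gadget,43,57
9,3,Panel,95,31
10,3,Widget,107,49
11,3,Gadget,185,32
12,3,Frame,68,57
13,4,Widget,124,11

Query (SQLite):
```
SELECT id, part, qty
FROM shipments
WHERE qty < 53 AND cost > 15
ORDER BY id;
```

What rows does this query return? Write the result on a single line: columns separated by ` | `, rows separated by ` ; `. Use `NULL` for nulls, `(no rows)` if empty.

8 | Gadget | 43

qty < 53: ids {8}
cost > 15: ids {1, 2, 3, 4, 6, 7, 8, 9, 10, 11, 12}
Combine with AND.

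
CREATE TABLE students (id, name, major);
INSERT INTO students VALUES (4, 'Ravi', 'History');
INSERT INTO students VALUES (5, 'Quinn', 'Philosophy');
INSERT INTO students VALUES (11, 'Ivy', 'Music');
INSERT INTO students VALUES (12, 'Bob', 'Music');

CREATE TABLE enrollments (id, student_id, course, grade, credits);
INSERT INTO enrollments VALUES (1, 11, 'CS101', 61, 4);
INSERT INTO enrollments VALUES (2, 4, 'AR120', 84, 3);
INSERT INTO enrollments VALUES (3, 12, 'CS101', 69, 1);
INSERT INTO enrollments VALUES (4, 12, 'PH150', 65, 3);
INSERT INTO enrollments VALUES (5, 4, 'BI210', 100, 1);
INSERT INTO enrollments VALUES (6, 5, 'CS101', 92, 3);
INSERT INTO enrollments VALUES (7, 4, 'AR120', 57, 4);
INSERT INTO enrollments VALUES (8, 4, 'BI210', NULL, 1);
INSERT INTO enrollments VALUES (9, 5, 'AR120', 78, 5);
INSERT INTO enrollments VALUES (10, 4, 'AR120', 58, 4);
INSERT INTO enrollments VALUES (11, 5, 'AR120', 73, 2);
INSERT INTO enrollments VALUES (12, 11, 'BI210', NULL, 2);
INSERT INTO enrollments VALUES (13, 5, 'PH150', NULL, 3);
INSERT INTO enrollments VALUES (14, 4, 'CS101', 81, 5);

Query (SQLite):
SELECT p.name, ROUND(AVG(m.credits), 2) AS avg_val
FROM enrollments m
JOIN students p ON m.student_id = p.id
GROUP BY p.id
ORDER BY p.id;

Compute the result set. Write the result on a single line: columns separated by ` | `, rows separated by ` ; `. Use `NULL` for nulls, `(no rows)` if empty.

Ravi | 3 ; Quinn | 3.25 ; Ivy | 3 ; Bob | 2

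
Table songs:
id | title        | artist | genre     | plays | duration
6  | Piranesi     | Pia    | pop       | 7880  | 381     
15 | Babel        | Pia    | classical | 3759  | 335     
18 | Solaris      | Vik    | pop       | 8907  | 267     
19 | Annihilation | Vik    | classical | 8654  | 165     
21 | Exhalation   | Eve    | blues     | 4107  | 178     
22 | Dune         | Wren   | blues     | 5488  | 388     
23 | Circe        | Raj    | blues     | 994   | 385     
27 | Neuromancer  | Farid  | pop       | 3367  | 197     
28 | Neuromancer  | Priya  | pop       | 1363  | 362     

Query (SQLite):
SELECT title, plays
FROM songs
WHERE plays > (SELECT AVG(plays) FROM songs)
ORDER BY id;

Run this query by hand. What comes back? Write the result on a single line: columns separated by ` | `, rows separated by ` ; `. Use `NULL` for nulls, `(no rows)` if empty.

Piranesi | 7880 ; Solaris | 8907 ; Annihilation | 8654 ; Dune | 5488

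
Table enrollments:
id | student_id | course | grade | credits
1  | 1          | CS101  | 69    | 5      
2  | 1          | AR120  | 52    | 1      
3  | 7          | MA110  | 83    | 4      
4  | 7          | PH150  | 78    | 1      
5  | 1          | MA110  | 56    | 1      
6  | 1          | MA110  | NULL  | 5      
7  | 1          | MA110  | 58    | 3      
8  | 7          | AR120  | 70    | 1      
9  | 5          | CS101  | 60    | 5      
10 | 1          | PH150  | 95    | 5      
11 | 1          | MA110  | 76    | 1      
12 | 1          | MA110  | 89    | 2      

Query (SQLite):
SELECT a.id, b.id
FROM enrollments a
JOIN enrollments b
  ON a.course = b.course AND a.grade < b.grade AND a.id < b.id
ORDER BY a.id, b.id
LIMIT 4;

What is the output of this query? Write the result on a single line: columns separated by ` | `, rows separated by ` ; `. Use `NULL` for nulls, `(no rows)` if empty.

2 | 8 ; 3 | 12 ; 4 | 10 ; 5 | 7

Pairs (a,b) with same course, a.grade < b.grade, a.id < b.id.
course groups: AR120:{2,8} CS101:{1,9} MA110:{3,5,6,7,11,12} PH150:{4,10}
Ordered by (a.id, b.id); first 4.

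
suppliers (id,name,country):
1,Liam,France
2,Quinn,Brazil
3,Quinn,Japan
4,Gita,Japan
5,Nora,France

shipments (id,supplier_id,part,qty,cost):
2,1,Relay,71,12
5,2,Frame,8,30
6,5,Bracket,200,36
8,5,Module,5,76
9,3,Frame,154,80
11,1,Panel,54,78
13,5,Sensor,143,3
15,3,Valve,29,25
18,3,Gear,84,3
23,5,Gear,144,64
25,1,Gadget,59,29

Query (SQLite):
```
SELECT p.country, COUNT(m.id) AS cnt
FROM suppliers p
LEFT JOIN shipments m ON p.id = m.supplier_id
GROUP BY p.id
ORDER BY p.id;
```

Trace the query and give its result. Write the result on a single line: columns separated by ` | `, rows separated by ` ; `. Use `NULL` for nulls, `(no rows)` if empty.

LEFT JOIN keeps every suppliers row; unmatched ones get NULL for shipments columns.
Group by suppliers.id and compute COUNT(m.id). COUNT(col) of an all-NULL group is 0.
  1: ids {2, 11, 25} → COUNT(m.id)=3
  2: ids {5} → COUNT(m.id)=1
  3: ids {9, 15, 18} → COUNT(m.id)=3
  4: ids {—} → COUNT(m.id)=0
  5: ids {6, 8, 13, 23} → COUNT(m.id)=4

France | 3 ; Brazil | 1 ; Japan | 3 ; Japan | 0 ; France | 4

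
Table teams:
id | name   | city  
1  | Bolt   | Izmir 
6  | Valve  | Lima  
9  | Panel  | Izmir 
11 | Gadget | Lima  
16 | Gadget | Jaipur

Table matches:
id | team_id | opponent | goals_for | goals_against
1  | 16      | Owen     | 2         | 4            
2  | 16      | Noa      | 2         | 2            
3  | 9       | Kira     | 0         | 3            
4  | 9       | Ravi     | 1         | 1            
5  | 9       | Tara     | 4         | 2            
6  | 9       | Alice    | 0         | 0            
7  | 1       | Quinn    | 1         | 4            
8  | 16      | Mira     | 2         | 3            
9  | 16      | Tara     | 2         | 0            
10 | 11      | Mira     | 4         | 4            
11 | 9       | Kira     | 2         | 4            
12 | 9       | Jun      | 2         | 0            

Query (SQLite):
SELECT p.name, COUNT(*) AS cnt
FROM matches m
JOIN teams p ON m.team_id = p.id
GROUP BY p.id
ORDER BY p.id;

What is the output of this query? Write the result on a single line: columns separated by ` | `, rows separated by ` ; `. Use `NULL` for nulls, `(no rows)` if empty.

Join each matches row to its teams via team_id.
Group joined rows by teams.id; compute COUNT(*) per group.
  1: ids {7} → COUNT(*)=1
  9: ids {3, 4, 5, 6, 11, 12} → COUNT(*)=6
  11: ids {10} → COUNT(*)=1
  16: ids {1, 2, 8, 9} → COUNT(*)=4

Bolt | 1 ; Panel | 6 ; Gadget | 1 ; Gadget | 4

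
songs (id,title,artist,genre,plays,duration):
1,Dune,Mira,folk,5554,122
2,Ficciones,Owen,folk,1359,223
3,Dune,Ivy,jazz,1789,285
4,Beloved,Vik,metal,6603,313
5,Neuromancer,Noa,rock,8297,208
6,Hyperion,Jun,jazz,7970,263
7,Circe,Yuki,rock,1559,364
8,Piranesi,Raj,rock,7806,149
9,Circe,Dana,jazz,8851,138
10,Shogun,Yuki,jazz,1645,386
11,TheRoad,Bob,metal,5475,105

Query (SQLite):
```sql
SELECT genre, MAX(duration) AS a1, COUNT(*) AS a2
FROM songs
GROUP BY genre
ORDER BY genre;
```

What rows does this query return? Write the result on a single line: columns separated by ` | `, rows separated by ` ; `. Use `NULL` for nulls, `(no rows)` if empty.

Group songs by genre.
Per group compute: MAX(duration), COUNT(*).
  folk: ids {1, 2} → MAX(duration)=223, COUNT(*)=2
  jazz: ids {3, 6, 9, 10} → MAX(duration)=386, COUNT(*)=4
  metal: ids {4, 11} → MAX(duration)=313, COUNT(*)=2
  rock: ids {5, 7, 8} → MAX(duration)=364, COUNT(*)=3

folk | 223 | 2 ; jazz | 386 | 4 ; metal | 313 | 2 ; rock | 364 | 3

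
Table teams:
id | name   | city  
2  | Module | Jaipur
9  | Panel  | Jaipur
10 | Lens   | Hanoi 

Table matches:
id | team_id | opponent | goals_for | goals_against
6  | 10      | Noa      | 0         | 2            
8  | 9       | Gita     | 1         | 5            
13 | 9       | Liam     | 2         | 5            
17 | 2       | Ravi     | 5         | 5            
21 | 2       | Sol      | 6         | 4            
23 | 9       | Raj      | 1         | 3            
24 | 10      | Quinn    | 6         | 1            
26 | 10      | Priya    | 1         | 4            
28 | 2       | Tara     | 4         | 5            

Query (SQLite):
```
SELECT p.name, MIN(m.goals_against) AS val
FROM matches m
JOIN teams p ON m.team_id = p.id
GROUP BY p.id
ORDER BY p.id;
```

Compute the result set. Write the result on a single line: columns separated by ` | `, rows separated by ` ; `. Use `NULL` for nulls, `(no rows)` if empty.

Module | 4 ; Panel | 3 ; Lens | 1

Join each matches row to its teams via team_id.
Group joined rows by teams.id; compute MIN(m.goals_against) per group.
  2: ids {17, 21, 28} → MIN(m.goals_against)=4
  9: ids {8, 13, 23} → MIN(m.goals_against)=3
  10: ids {6, 24, 26} → MIN(m.goals_against)=1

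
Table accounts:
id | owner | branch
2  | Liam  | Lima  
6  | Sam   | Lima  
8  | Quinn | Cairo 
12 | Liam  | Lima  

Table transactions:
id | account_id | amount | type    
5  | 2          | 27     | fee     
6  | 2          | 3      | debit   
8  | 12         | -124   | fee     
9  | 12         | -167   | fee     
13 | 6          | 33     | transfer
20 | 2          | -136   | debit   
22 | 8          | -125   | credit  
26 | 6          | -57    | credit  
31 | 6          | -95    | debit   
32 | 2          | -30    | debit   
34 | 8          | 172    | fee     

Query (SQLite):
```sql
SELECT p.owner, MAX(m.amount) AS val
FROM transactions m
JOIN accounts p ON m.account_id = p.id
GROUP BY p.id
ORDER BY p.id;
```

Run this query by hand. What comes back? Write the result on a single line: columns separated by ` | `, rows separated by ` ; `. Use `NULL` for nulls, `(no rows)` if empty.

Liam | 27 ; Sam | 33 ; Quinn | 172 ; Liam | -124

Join each transactions row to its accounts via account_id.
Group joined rows by accounts.id; compute MAX(m.amount) per group.
  2: ids {5, 6, 20, 32} → MAX(m.amount)=27
  6: ids {13, 26, 31} → MAX(m.amount)=33
  8: ids {22, 34} → MAX(m.amount)=172
  12: ids {8, 9} → MAX(m.amount)=-124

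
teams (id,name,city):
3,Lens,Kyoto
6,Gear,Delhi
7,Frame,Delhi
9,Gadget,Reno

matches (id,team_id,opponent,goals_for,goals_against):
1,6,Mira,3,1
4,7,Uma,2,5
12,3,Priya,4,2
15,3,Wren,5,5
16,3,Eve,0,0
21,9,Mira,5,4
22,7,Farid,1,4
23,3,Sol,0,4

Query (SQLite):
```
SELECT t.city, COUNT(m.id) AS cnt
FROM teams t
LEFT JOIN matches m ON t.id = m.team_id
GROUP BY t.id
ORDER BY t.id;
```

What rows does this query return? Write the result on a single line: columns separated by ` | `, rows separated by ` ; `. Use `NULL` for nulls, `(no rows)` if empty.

LEFT JOIN keeps every teams row; unmatched ones get NULL for matches columns.
Group by teams.id and compute COUNT(m.id). COUNT(col) of an all-NULL group is 0.
  3: ids {12, 15, 16, 23} → COUNT(m.id)=4
  6: ids {1} → COUNT(m.id)=1
  7: ids {4, 22} → COUNT(m.id)=2
  9: ids {21} → COUNT(m.id)=1

Kyoto | 4 ; Delhi | 1 ; Delhi | 2 ; Reno | 1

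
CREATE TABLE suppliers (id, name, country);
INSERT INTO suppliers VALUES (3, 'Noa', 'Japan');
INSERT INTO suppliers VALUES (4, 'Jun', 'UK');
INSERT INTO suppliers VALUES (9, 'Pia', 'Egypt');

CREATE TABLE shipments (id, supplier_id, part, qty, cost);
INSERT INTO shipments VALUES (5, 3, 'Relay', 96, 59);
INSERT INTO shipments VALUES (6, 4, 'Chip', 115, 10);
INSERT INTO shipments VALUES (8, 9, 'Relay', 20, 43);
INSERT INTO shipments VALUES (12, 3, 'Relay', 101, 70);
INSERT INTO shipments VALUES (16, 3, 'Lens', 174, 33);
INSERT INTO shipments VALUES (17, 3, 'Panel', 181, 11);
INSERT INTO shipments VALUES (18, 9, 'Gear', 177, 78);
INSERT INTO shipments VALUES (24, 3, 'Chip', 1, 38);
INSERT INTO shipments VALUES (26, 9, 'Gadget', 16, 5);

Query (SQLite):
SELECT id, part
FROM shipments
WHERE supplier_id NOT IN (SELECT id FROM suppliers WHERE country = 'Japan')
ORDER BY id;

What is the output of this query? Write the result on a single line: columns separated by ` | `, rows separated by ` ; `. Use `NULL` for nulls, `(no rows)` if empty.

6 | Chip ; 8 | Relay ; 18 | Gear ; 26 | Gadget

Inner query: suppliers.id where country = 'Japan'.
Outer: keep shipments rows whose supplier_id is not in that set.
Inner query → {3}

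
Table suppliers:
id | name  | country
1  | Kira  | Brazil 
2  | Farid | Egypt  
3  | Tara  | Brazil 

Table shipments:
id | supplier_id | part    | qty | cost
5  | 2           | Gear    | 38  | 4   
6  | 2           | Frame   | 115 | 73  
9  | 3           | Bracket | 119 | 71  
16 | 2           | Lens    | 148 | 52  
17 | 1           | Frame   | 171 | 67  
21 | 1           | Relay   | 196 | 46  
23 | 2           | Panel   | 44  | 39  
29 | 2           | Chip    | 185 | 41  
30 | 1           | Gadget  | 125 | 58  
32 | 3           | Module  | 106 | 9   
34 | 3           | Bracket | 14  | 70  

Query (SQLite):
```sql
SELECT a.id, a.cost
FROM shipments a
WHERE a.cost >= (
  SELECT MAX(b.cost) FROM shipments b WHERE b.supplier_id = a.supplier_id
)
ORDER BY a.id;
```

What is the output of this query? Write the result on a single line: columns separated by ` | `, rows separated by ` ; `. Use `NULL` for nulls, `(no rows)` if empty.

6 | 73 ; 9 | 71 ; 17 | 67

For each shipments row a, compute MAX(cost) over rows sharing a.supplier_id.
Keep row a if a.cost >= that per-group MAX.
  supplier_id=1: MAX(cost) = 67
  supplier_id=2: MAX(cost) = 73
  supplier_id=3: MAX(cost) = 71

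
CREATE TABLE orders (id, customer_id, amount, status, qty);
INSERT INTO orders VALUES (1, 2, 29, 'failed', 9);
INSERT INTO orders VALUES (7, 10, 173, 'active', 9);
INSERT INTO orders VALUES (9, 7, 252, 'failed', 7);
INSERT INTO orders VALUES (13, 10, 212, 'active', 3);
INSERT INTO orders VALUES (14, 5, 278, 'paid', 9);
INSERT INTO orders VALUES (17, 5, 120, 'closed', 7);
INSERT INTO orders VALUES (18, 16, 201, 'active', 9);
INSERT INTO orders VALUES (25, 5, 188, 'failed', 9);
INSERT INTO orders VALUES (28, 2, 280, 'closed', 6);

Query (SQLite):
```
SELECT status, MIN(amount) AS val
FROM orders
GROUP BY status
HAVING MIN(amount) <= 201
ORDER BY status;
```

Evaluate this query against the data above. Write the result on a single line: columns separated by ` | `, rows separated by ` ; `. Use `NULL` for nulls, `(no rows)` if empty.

Partition orders by status; compute MIN(amount) within each group.
HAVING: keep groups where MIN(amount) <= 201.
  active: ids {7, 13, 18} → MIN(amount)=173
  closed: ids {17, 28} → MIN(amount)=120
  failed: ids {1, 9, 25} → MIN(amount)=29
  paid: ids {14} → MIN(amount)=278

active | 173 ; closed | 120 ; failed | 29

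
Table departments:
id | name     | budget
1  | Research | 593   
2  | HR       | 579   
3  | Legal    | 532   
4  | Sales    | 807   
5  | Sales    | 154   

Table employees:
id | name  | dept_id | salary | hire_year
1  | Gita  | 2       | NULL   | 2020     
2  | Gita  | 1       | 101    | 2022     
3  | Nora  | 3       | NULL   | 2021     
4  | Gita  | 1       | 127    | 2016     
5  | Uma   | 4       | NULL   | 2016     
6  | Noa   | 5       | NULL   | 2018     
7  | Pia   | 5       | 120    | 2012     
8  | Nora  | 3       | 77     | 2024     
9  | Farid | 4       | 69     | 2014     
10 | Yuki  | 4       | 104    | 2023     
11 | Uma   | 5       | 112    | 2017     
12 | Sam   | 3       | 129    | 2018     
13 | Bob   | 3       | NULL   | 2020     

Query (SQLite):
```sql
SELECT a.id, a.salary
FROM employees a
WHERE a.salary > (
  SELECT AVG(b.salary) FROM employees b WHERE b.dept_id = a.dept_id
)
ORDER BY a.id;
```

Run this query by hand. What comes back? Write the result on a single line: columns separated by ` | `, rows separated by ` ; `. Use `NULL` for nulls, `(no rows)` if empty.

For each employees row a, compute AVG(salary) over rows sharing a.dept_id.
Keep row a if a.salary > that per-group AVG.
  dept_id=1: AVG(salary) = 114.0
  dept_id=2: AVG(salary) = NULL
  dept_id=3: AVG(salary) = 103.0
  dept_id=4: AVG(salary) = 86.5
  dept_id=5: AVG(salary) = 116.0

4 | 127 ; 7 | 120 ; 10 | 104 ; 12 | 129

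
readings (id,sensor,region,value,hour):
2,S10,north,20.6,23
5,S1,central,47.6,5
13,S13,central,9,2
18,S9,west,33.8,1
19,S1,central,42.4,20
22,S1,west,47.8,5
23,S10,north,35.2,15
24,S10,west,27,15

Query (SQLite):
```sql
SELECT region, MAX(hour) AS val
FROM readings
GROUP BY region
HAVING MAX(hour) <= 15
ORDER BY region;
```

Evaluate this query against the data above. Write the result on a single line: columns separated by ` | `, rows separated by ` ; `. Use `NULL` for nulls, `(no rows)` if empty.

Partition readings by region; compute MAX(hour) within each group.
HAVING: keep groups where MAX(hour) <= 15.
  central: ids {5, 13, 19} → MAX(hour)=20
  north: ids {2, 23} → MAX(hour)=23
  west: ids {18, 22, 24} → MAX(hour)=15

west | 15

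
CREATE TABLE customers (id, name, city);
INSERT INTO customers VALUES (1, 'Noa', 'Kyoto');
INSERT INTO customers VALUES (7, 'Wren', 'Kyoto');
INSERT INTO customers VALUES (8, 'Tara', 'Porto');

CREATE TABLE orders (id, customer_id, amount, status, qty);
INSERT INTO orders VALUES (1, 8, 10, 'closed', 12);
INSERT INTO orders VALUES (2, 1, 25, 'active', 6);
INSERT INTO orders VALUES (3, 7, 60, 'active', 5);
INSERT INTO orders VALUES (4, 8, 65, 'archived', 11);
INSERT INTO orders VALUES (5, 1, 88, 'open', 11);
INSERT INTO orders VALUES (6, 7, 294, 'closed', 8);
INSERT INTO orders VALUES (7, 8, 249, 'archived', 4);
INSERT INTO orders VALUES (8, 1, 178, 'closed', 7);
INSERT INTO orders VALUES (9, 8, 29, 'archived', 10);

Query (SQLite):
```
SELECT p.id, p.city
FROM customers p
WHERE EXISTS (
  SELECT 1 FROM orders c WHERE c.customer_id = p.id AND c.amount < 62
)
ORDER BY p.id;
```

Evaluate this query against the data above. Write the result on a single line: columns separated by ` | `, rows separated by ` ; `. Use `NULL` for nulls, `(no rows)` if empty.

For each customers row, check whether any orders with matching customer_id has amount < 62.
Keep rows where that is true.

1 | Kyoto ; 7 | Kyoto ; 8 | Porto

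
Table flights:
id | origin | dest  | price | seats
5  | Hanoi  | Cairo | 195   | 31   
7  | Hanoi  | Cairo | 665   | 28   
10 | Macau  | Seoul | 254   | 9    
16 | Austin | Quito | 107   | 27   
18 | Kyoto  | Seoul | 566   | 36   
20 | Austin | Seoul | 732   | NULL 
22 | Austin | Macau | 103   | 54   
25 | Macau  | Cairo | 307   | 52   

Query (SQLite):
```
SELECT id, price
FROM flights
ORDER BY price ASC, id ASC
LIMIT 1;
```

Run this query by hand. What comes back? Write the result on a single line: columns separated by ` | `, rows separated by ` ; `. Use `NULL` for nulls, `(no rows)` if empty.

22 | 103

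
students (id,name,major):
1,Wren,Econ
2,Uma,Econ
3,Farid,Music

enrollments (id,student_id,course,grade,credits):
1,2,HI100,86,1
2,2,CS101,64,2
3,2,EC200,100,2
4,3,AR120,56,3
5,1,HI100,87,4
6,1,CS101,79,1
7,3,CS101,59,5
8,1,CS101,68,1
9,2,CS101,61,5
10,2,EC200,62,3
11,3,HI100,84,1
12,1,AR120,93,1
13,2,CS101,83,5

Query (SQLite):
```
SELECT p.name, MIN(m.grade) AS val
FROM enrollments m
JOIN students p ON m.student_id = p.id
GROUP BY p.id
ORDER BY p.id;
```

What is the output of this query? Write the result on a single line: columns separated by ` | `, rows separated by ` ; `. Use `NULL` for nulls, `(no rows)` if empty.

Wren | 68 ; Uma | 61 ; Farid | 56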